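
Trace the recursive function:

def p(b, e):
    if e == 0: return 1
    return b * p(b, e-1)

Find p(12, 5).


p(12, 5)
= 12 * p(12, 4)
= 12 * 12 * p(12, 3)
= 12 * 12 * 12 * p(12, 2)
= 12 * 12 * 12 * 12 * p(12, 1)
= 12 * 12 * 12 * 12 * 12 * p(12, 0)
= 12 * 12 * 12 * 12 * 12 * 1
= 248832

248832


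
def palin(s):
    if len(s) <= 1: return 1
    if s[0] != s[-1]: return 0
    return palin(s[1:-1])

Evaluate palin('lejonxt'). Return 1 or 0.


palin('lejonxt'): s[0]='l' != s[-1]='t' -> return 0
Result: 0 (not a palindrome)

0


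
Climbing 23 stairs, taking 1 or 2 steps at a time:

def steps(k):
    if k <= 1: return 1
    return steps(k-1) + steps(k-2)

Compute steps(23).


Building up from base cases:
steps(0) = 1
steps(1) = 1
steps(2) = steps(1) + steps(0) = 1 + 1 = 2
steps(3) = steps(2) + steps(1) = 2 + 1 = 3
steps(4) = steps(3) + steps(2) = 3 + 2 = 5
steps(5) = steps(4) + steps(3) = 5 + 3 = 8
steps(6) = steps(5) + steps(4) = 8 + 5 = 13
steps(7) = steps(6) + steps(5) = 13 + 8 = 21
steps(8) = steps(7) + steps(6) = 21 + 13 = 34
steps(9) = steps(8) + steps(7) = 34 + 21 = 55
steps(10) = steps(9) + steps(8) = 55 + 34 = 89
steps(11) = steps(10) + steps(9) = 89 + 55 = 144
steps(12) = steps(11) + steps(10) = 144 + 89 = 233
steps(13) = steps(12) + steps(11) = 233 + 144 = 377
steps(14) = steps(13) + steps(12) = 377 + 233 = 610
steps(15) = steps(14) + steps(13) = 610 + 377 = 987
steps(16) = steps(15) + steps(14) = 987 + 610 = 1597
steps(17) = steps(16) + steps(15) = 1597 + 987 = 2584
steps(18) = steps(17) + steps(16) = 2584 + 1597 = 4181
steps(19) = steps(18) + steps(17) = 4181 + 2584 = 6765
steps(20) = steps(19) + steps(18) = 6765 + 4181 = 10946
steps(21) = steps(20) + steps(19) = 10946 + 6765 = 17711
steps(22) = steps(21) + steps(20) = 17711 + 10946 = 28657
steps(23) = steps(22) + steps(21) = 28657 + 17711 = 46368

46368


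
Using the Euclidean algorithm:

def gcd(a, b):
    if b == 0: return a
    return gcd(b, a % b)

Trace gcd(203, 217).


gcd(203, 217) = gcd(217, 203)
gcd(217, 203) = gcd(203, 14)
gcd(203, 14) = gcd(14, 7)
gcd(14, 7) = gcd(7, 0)
gcd(7, 0) = 7  (base case)

7


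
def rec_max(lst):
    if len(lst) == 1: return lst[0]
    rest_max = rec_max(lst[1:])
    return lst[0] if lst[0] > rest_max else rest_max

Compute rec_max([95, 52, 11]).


rec_max([95, 52, 11]): compare 95 with rec_max([52, 11])
rec_max([52, 11]): compare 52 with rec_max([11])
rec_max([11]) = 11  (base case)
Compare 52 with 11 -> 52
Compare 95 with 52 -> 95

95


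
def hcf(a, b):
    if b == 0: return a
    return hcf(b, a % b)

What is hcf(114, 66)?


hcf(114, 66) = hcf(66, 48)
hcf(66, 48) = hcf(48, 18)
hcf(48, 18) = hcf(18, 12)
hcf(18, 12) = hcf(12, 6)
hcf(12, 6) = hcf(6, 0)
hcf(6, 0) = 6  (base case)

6


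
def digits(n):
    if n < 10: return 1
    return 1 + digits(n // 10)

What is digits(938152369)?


digits(938152369) = 1 + digits(93815236)
digits(93815236) = 1 + digits(9381523)
digits(9381523) = 1 + digits(938152)
digits(938152) = 1 + digits(93815)
digits(93815) = 1 + digits(9381)
digits(9381) = 1 + digits(938)
digits(938) = 1 + digits(93)
digits(93) = 1 + digits(9)
digits(9) = 1  (base case: 9 < 10)
Unwinding: 1 + 1 + 1 + 1 + 1 + 1 + 1 + 1 + 1 = 9

9


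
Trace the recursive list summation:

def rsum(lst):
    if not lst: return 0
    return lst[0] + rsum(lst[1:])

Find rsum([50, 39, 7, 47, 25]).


rsum([50, 39, 7, 47, 25]) = 50 + rsum([39, 7, 47, 25])
rsum([39, 7, 47, 25]) = 39 + rsum([7, 47, 25])
rsum([7, 47, 25]) = 7 + rsum([47, 25])
rsum([47, 25]) = 47 + rsum([25])
rsum([25]) = 25 + rsum([])
rsum([]) = 0  (base case)
Total: 50 + 39 + 7 + 47 + 25 + 0 = 168

168


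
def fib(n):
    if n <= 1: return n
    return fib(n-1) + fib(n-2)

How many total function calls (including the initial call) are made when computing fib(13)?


Let C(n) = total calls for fib(n)
C(0) = 1, C(1) = 1
C(2) = 1 + C(1) + C(0) = 1 + 1 + 1 = 3
C(3) = 1 + C(2) + C(1) = 1 + 3 + 1 = 5
C(4) = 1 + C(3) + C(2) = 1 + 5 + 3 = 9
C(5) = 1 + C(4) + C(3) = 1 + 9 + 5 = 15
C(6) = 1 + C(5) + C(4) = 1 + 15 + 9 = 25
C(7) = 1 + C(6) + C(5) = 1 + 25 + 15 = 41
C(8) = 1 + C(7) + C(6) = 1 + 41 + 25 = 67
C(9) = 1 + C(8) + C(7) = 1 + 67 + 41 = 109
C(10) = 1 + C(9) + C(8) = 1 + 109 + 67 = 177
C(11) = 1 + C(10) + C(9) = 1 + 177 + 109 = 287
C(12) = 1 + C(11) + C(10) = 1 + 287 + 177 = 465
C(13) = 1 + C(12) + C(11) = 1 + 465 + 287 = 753

753


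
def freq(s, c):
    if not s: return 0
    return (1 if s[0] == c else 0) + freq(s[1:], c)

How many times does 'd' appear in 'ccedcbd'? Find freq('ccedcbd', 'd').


s[0]='c' != 'd' -> 0
s[0]='c' != 'd' -> 0
s[0]='e' != 'd' -> 0
s[0]='d' == 'd' -> 1
s[0]='c' != 'd' -> 0
s[0]='b' != 'd' -> 0
s[0]='d' == 'd' -> 1
Sum: 0 + 0 + 0 + 1 + 0 + 0 + 1 = 2

2


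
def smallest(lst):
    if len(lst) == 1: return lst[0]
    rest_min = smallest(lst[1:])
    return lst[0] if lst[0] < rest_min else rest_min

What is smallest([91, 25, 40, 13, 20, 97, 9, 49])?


smallest([91, 25, 40, 13, 20, 97, 9, 49]): compare 91 with smallest([25, 40, 13, 20, 97, 9, 49])
smallest([25, 40, 13, 20, 97, 9, 49]): compare 25 with smallest([40, 13, 20, 97, 9, 49])
smallest([40, 13, 20, 97, 9, 49]): compare 40 with smallest([13, 20, 97, 9, 49])
smallest([13, 20, 97, 9, 49]): compare 13 with smallest([20, 97, 9, 49])
smallest([20, 97, 9, 49]): compare 20 with smallest([97, 9, 49])
smallest([97, 9, 49]): compare 97 with smallest([9, 49])
smallest([9, 49]): compare 9 with smallest([49])
smallest([49]) = 49  (base case)
Compare 9 with 49 -> 9
Compare 97 with 9 -> 9
Compare 20 with 9 -> 9
Compare 13 with 9 -> 9
Compare 40 with 9 -> 9
Compare 25 with 9 -> 9
Compare 91 with 9 -> 9

9


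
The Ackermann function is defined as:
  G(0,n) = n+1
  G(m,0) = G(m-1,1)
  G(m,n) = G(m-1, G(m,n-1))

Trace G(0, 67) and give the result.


G(0, 67) = 68
Result: G(0, 67) = 68

68


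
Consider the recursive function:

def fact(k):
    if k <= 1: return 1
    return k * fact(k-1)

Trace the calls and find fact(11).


fact(11)
= 11 * fact(10)
= 11 * 10 * fact(9)
= 11 * 10 * 9 * fact(8)
= 11 * 10 * 9 * 8 * fact(7)
= 11 * 10 * 9 * 8 * 7 * fact(6)
= 11 * 10 * 9 * 8 * 7 * 6 * fact(5)
= 11 * 10 * 9 * 8 * 7 * 6 * 5 * fact(4)
= 11 * 10 * 9 * 8 * 7 * 6 * 5 * 4 * fact(3)
= 11 * 10 * 9 * 8 * 7 * 6 * 5 * 4 * 3 * fact(2)
= 11 * 10 * 9 * 8 * 7 * 6 * 5 * 4 * 3 * 2 * fact(1)
= 11 * 10 * 9 * 8 * 7 * 6 * 5 * 4 * 3 * 2 * 1
= 39916800

39916800


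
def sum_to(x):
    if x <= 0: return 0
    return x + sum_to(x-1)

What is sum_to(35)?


sum_to(35)
= 35 + 34 + 33 + 32 + 31 + 30 + 29 + 28 + 27 + 26 + 25 + 24 + 23 + 22 + 21 + 20 + 19 + 18 + 17 + 16 + 15 + 14 + 13 + 12 + 11 + 10 + 9 + 8 + 7 + 6 + 5 + 4 + 3 + 2 + 1 + sum_to(0)
= 35 + 34 + 33 + 32 + 31 + 30 + 29 + 28 + 27 + 26 + 25 + 24 + 23 + 22 + 21 + 20 + 19 + 18 + 17 + 16 + 15 + 14 + 13 + 12 + 11 + 10 + 9 + 8 + 7 + 6 + 5 + 4 + 3 + 2 + 1 + 0
= 630

630


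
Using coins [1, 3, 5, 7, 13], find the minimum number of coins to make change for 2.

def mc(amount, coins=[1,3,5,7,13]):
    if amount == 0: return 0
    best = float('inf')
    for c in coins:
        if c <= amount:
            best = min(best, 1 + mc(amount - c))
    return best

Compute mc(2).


Building up with DP:
mc(0) = 0
mc(1) = min(1+mc(0)=1+0=1) = 1
mc(2) = min(1+mc(1)=1+1=2) = 2

2


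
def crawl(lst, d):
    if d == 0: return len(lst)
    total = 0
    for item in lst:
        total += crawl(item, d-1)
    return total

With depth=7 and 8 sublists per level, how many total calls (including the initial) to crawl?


At depth 0 (root): 1 call
At depth 1: each of 1 parents calls crawl on 8 children = 8 calls
At depth 2: each of 8 parents calls crawl on 8 children = 64 calls
At depth 3: each of 64 parents calls crawl on 8 children = 512 calls
At depth 4: each of 512 parents calls crawl on 8 children = 4096 calls
At depth 5: each of 4096 parents calls crawl on 8 children = 32768 calls
At depth 6: each of 32768 parents calls crawl on 8 children = 262144 calls
At depth 7: each of 262144 parents calls crawl on 8 children = 2097152 calls
Total: 1 + 8 + 64 + 512 + 4096 + 32768 + 262144 + 2097152 = 2396745

2396745


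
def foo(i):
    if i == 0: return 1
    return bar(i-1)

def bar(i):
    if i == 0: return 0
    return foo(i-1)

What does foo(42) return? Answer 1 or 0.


foo(42) = bar(41)
bar(41) = foo(40)
foo(40) = bar(39)
bar(39) = foo(38)
foo(38) = bar(37)
bar(37) = foo(36)
foo(36) = bar(35)
bar(35) = foo(34)
foo(34) = bar(33)
bar(33) = foo(32)
foo(32) = bar(31)
bar(31) = foo(30)
foo(30) = bar(29)
bar(29) = foo(28)
foo(28) = bar(27)
bar(27) = foo(26)
foo(26) = bar(25)
bar(25) = foo(24)
foo(24) = bar(23)
bar(23) = foo(22)
foo(22) = bar(21)
bar(21) = foo(20)
foo(20) = bar(19)
bar(19) = foo(18)
foo(18) = bar(17)
bar(17) = foo(16)
foo(16) = bar(15)
bar(15) = foo(14)
foo(14) = bar(13)
bar(13) = foo(12)
foo(12) = bar(11)
bar(11) = foo(10)
foo(10) = bar(9)
bar(9) = foo(8)
foo(8) = bar(7)
bar(7) = foo(6)
foo(6) = bar(5)
bar(5) = foo(4)
foo(4) = bar(3)
bar(3) = foo(2)
foo(2) = bar(1)
bar(1) = foo(0)
foo(0) = 1  (base case)
Result: 1

1


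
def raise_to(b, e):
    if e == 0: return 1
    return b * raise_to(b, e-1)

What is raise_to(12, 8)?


raise_to(12, 8)
= 12 * raise_to(12, 7)
= 12 * 12 * raise_to(12, 6)
= 12 * 12 * 12 * raise_to(12, 5)
= 12 * 12 * 12 * 12 * raise_to(12, 4)
= 12 * 12 * 12 * 12 * 12 * raise_to(12, 3)
= 12 * 12 * 12 * 12 * 12 * 12 * raise_to(12, 2)
= 12 * 12 * 12 * 12 * 12 * 12 * 12 * raise_to(12, 1)
= 12 * 12 * 12 * 12 * 12 * 12 * 12 * 12 * raise_to(12, 0)
= 12 * 12 * 12 * 12 * 12 * 12 * 12 * 12 * 1
= 429981696

429981696


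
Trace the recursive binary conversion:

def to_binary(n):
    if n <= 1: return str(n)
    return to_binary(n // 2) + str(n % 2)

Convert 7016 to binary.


to_binary(7016) = to_binary(3508) + '0'
to_binary(3508) = to_binary(1754) + '0'
to_binary(1754) = to_binary(877) + '0'
to_binary(877) = to_binary(438) + '1'
to_binary(438) = to_binary(219) + '0'
to_binary(219) = to_binary(109) + '1'
to_binary(109) = to_binary(54) + '1'
to_binary(54) = to_binary(27) + '0'
to_binary(27) = to_binary(13) + '1'
to_binary(13) = to_binary(6) + '1'
to_binary(6) = to_binary(3) + '0'
to_binary(3) = to_binary(1) + '1'
to_binary(1) = '1'  (base case)
Concatenating: '1' + '1' + '0' + '1' + '1' + '0' + '1' + '1' + '0' + '1' + '0' + '0' + '0' = '1101101101000'

1101101101000


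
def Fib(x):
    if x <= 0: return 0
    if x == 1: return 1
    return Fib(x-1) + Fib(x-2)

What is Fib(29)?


Computing Fib(29) bottom-up:
Fib(0) = 0
Fib(1) = 1
Fib(2) = Fib(1) + Fib(0) = 1 + 0 = 1
Fib(3) = Fib(2) + Fib(1) = 1 + 1 = 2
Fib(4) = Fib(3) + Fib(2) = 2 + 1 = 3
Fib(5) = Fib(4) + Fib(3) = 3 + 2 = 5
Fib(6) = Fib(5) + Fib(4) = 5 + 3 = 8
Fib(7) = Fib(6) + Fib(5) = 8 + 5 = 13
Fib(8) = Fib(7) + Fib(6) = 13 + 8 = 21
Fib(9) = Fib(8) + Fib(7) = 21 + 13 = 34
Fib(10) = Fib(9) + Fib(8) = 34 + 21 = 55
Fib(11) = Fib(10) + Fib(9) = 55 + 34 = 89
Fib(12) = Fib(11) + Fib(10) = 89 + 55 = 144
Fib(13) = Fib(12) + Fib(11) = 144 + 89 = 233
Fib(14) = Fib(13) + Fib(12) = 233 + 144 = 377
Fib(15) = Fib(14) + Fib(13) = 377 + 233 = 610
Fib(16) = Fib(15) + Fib(14) = 610 + 377 = 987
Fib(17) = Fib(16) + Fib(15) = 987 + 610 = 1597
Fib(18) = Fib(17) + Fib(16) = 1597 + 987 = 2584
Fib(19) = Fib(18) + Fib(17) = 2584 + 1597 = 4181
Fib(20) = Fib(19) + Fib(18) = 4181 + 2584 = 6765
Fib(21) = Fib(20) + Fib(19) = 6765 + 4181 = 10946
Fib(22) = Fib(21) + Fib(20) = 10946 + 6765 = 17711
Fib(23) = Fib(22) + Fib(21) = 17711 + 10946 = 28657
Fib(24) = Fib(23) + Fib(22) = 28657 + 17711 = 46368
Fib(25) = Fib(24) + Fib(23) = 46368 + 28657 = 75025
Fib(26) = Fib(25) + Fib(24) = 75025 + 46368 = 121393
Fib(27) = Fib(26) + Fib(25) = 121393 + 75025 = 196418
Fib(28) = Fib(27) + Fib(26) = 196418 + 121393 = 317811
Fib(29) = Fib(28) + Fib(27) = 317811 + 196418 = 514229

514229


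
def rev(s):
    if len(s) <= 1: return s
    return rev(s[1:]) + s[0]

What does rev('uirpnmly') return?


rev('uirpnmly') = rev('irpnmly') + 'u'
rev('irpnmly') = rev('rpnmly') + 'i'
rev('rpnmly') = rev('pnmly') + 'r'
rev('pnmly') = rev('nmly') + 'p'
rev('nmly') = rev('mly') + 'n'
rev('mly') = rev('ly') + 'm'
rev('ly') = rev('y') + 'l'
rev('y') = 'y'  (base case)
Concatenating: 'y' + 'l' + 'm' + 'n' + 'p' + 'r' + 'i' + 'u' = 'ylmnpriu'

ylmnpriu


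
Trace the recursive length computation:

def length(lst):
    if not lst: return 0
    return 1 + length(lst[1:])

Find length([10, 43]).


length([10, 43]) = 1 + length([43])
length([43]) = 1 + length([])
length([]) = 0  (base case)
Unwinding: 1 + 1 + 0 = 2

2


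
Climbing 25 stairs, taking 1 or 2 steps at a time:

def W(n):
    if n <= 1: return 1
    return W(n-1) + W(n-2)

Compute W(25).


Building up from base cases:
W(0) = 1
W(1) = 1
W(2) = W(1) + W(0) = 1 + 1 = 2
W(3) = W(2) + W(1) = 2 + 1 = 3
W(4) = W(3) + W(2) = 3 + 2 = 5
W(5) = W(4) + W(3) = 5 + 3 = 8
W(6) = W(5) + W(4) = 8 + 5 = 13
W(7) = W(6) + W(5) = 13 + 8 = 21
W(8) = W(7) + W(6) = 21 + 13 = 34
W(9) = W(8) + W(7) = 34 + 21 = 55
W(10) = W(9) + W(8) = 55 + 34 = 89
W(11) = W(10) + W(9) = 89 + 55 = 144
W(12) = W(11) + W(10) = 144 + 89 = 233
W(13) = W(12) + W(11) = 233 + 144 = 377
W(14) = W(13) + W(12) = 377 + 233 = 610
W(15) = W(14) + W(13) = 610 + 377 = 987
W(16) = W(15) + W(14) = 987 + 610 = 1597
W(17) = W(16) + W(15) = 1597 + 987 = 2584
W(18) = W(17) + W(16) = 2584 + 1597 = 4181
W(19) = W(18) + W(17) = 4181 + 2584 = 6765
W(20) = W(19) + W(18) = 6765 + 4181 = 10946
W(21) = W(20) + W(19) = 10946 + 6765 = 17711
W(22) = W(21) + W(20) = 17711 + 10946 = 28657
W(23) = W(22) + W(21) = 28657 + 17711 = 46368
W(24) = W(23) + W(22) = 46368 + 28657 = 75025
W(25) = W(24) + W(23) = 75025 + 46368 = 121393

121393


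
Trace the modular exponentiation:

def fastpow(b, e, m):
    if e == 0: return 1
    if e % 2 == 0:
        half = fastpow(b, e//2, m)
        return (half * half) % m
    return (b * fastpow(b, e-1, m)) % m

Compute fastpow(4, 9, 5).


fastpow(4, 9, 5): e is odd, compute fastpow(4, 8, 5)
  fastpow(4, 8, 5): e is even, compute fastpow(4, 4, 5)
    fastpow(4, 4, 5): e is even, compute fastpow(4, 2, 5)
      fastpow(4, 2, 5): e is even, compute fastpow(4, 1, 5)
        fastpow(4, 1, 5): e is odd, compute fastpow(4, 0, 5)
          fastpow(4, 0, 5) = 1
        (4 * 1) % 5 = 4
      half=4, (4*4) % 5 = 1
    half=1, (1*1) % 5 = 1
  half=1, (1*1) % 5 = 1
(4 * 1) % 5 = 4

4


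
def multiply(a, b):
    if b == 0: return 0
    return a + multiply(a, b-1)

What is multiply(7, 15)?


multiply(7, 15) = 7 + multiply(7, 14)
multiply(7, 14) = 7 + multiply(7, 13)
multiply(7, 13) = 7 + multiply(7, 12)
multiply(7, 12) = 7 + multiply(7, 11)
multiply(7, 11) = 7 + multiply(7, 10)
multiply(7, 10) = 7 + multiply(7, 9)
multiply(7, 9) = 7 + multiply(7, 8)
multiply(7, 8) = 7 + multiply(7, 7)
multiply(7, 7) = 7 + multiply(7, 6)
multiply(7, 6) = 7 + multiply(7, 5)
multiply(7, 5) = 7 + multiply(7, 4)
multiply(7, 4) = 7 + multiply(7, 3)
multiply(7, 3) = 7 + multiply(7, 2)
multiply(7, 2) = 7 + multiply(7, 1)
multiply(7, 1) = 7 + multiply(7, 0)
multiply(7, 0) = 0  (base case)
Total: 7 + 7 + 7 + 7 + 7 + 7 + 7 + 7 + 7 + 7 + 7 + 7 + 7 + 7 + 7 + 0 = 105

105


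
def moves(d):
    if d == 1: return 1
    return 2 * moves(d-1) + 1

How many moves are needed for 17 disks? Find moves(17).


moves(17) = 2 * moves(16) + 1
moves(16) = 2 * moves(15) + 1
moves(15) = 2 * moves(14) + 1
moves(14) = 2 * moves(13) + 1
moves(13) = 2 * moves(12) + 1
moves(12) = 2 * moves(11) + 1
moves(11) = 2 * moves(10) + 1
moves(10) = 2 * moves(9) + 1
moves(9) = 2 * moves(8) + 1
moves(8) = 2 * moves(7) + 1
moves(7) = 2 * moves(6) + 1
moves(6) = 2 * moves(5) + 1
moves(5) = 2 * moves(4) + 1
moves(4) = 2 * moves(3) + 1
moves(3) = 2 * moves(2) + 1
moves(2) = 2 * moves(1) + 1
moves(1) = 1  (base case)
moves(2) = 2 * 1 + 1 = 3
moves(3) = 2 * 3 + 1 = 7
moves(4) = 2 * 7 + 1 = 15
moves(5) = 2 * 15 + 1 = 31
moves(6) = 2 * 31 + 1 = 63
moves(7) = 2 * 63 + 1 = 127
moves(8) = 2 * 127 + 1 = 255
moves(9) = 2 * 255 + 1 = 511
moves(10) = 2 * 511 + 1 = 1023
moves(11) = 2 * 1023 + 1 = 2047
moves(12) = 2 * 2047 + 1 = 4095
moves(13) = 2 * 4095 + 1 = 8191
moves(14) = 2 * 8191 + 1 = 16383
moves(15) = 2 * 16383 + 1 = 32767
moves(16) = 2 * 32767 + 1 = 65535
moves(17) = 2 * 65535 + 1 = 131071

131071


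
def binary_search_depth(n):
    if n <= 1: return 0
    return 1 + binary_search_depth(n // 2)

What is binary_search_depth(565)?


565 / 2 = 282
282 / 2 = 141
141 / 2 = 70
70 / 2 = 35
35 / 2 = 17
17 / 2 = 8
8 / 2 = 4
4 / 2 = 2
2 / 2 = 1
Reached 1 after 9 halvings

9


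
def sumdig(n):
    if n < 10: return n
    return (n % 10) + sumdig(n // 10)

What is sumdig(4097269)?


sumdig(4097269) = 9 + sumdig(409726)
sumdig(409726) = 6 + sumdig(40972)
sumdig(40972) = 2 + sumdig(4097)
sumdig(4097) = 7 + sumdig(409)
sumdig(409) = 9 + sumdig(40)
sumdig(40) = 0 + sumdig(4)
sumdig(4) = 4  (base case)
Total: 9 + 6 + 2 + 7 + 9 + 0 + 4 = 37

37


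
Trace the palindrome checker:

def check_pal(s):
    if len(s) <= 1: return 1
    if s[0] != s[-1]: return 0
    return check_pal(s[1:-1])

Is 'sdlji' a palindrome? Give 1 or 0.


check_pal('sdlji'): s[0]='s' != s[-1]='i' -> return 0
Result: 0 (not a palindrome)

0


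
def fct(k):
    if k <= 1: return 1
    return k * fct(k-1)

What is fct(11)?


fct(11)
= 11 * fct(10)
= 11 * 10 * fct(9)
= 11 * 10 * 9 * fct(8)
= 11 * 10 * 9 * 8 * fct(7)
= 11 * 10 * 9 * 8 * 7 * fct(6)
= 11 * 10 * 9 * 8 * 7 * 6 * fct(5)
= 11 * 10 * 9 * 8 * 7 * 6 * 5 * fct(4)
= 11 * 10 * 9 * 8 * 7 * 6 * 5 * 4 * fct(3)
= 11 * 10 * 9 * 8 * 7 * 6 * 5 * 4 * 3 * fct(2)
= 11 * 10 * 9 * 8 * 7 * 6 * 5 * 4 * 3 * 2 * fct(1)
= 11 * 10 * 9 * 8 * 7 * 6 * 5 * 4 * 3 * 2 * 1
= 39916800

39916800


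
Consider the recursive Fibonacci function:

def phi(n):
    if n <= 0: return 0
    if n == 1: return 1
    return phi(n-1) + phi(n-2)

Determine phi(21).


Computing phi(21) bottom-up:
phi(0) = 0
phi(1) = 1
phi(2) = phi(1) + phi(0) = 1 + 0 = 1
phi(3) = phi(2) + phi(1) = 1 + 1 = 2
phi(4) = phi(3) + phi(2) = 2 + 1 = 3
phi(5) = phi(4) + phi(3) = 3 + 2 = 5
phi(6) = phi(5) + phi(4) = 5 + 3 = 8
phi(7) = phi(6) + phi(5) = 8 + 5 = 13
phi(8) = phi(7) + phi(6) = 13 + 8 = 21
phi(9) = phi(8) + phi(7) = 21 + 13 = 34
phi(10) = phi(9) + phi(8) = 34 + 21 = 55
phi(11) = phi(10) + phi(9) = 55 + 34 = 89
phi(12) = phi(11) + phi(10) = 89 + 55 = 144
phi(13) = phi(12) + phi(11) = 144 + 89 = 233
phi(14) = phi(13) + phi(12) = 233 + 144 = 377
phi(15) = phi(14) + phi(13) = 377 + 233 = 610
phi(16) = phi(15) + phi(14) = 610 + 377 = 987
phi(17) = phi(16) + phi(15) = 987 + 610 = 1597
phi(18) = phi(17) + phi(16) = 1597 + 987 = 2584
phi(19) = phi(18) + phi(17) = 2584 + 1597 = 4181
phi(20) = phi(19) + phi(18) = 4181 + 2584 = 6765
phi(21) = phi(20) + phi(19) = 6765 + 4181 = 10946

10946


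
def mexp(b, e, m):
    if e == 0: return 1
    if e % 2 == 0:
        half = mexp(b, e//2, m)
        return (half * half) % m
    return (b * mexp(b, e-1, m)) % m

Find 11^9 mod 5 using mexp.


mexp(11, 9, 5): e is odd, compute mexp(11, 8, 5)
  mexp(11, 8, 5): e is even, compute mexp(11, 4, 5)
    mexp(11, 4, 5): e is even, compute mexp(11, 2, 5)
      mexp(11, 2, 5): e is even, compute mexp(11, 1, 5)
        mexp(11, 1, 5): e is odd, compute mexp(11, 0, 5)
          mexp(11, 0, 5) = 1
        (11 * 1) % 5 = 1
      half=1, (1*1) % 5 = 1
    half=1, (1*1) % 5 = 1
  half=1, (1*1) % 5 = 1
(11 * 1) % 5 = 1

1


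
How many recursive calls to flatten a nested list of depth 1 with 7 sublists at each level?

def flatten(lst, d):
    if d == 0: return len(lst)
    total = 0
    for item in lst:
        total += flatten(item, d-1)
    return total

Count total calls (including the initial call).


At depth 0 (root): 1 call
At depth 1: each of 1 parents calls flatten on 7 children = 7 calls
Total: 1 + 7 = 8

8


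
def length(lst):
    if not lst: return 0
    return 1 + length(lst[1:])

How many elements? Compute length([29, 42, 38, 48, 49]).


length([29, 42, 38, 48, 49]) = 1 + length([42, 38, 48, 49])
length([42, 38, 48, 49]) = 1 + length([38, 48, 49])
length([38, 48, 49]) = 1 + length([48, 49])
length([48, 49]) = 1 + length([49])
length([49]) = 1 + length([])
length([]) = 0  (base case)
Unwinding: 1 + 1 + 1 + 1 + 1 + 0 = 5

5


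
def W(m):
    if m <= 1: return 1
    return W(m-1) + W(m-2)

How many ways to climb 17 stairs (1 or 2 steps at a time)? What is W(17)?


Building up from base cases:
W(0) = 1
W(1) = 1
W(2) = W(1) + W(0) = 1 + 1 = 2
W(3) = W(2) + W(1) = 2 + 1 = 3
W(4) = W(3) + W(2) = 3 + 2 = 5
W(5) = W(4) + W(3) = 5 + 3 = 8
W(6) = W(5) + W(4) = 8 + 5 = 13
W(7) = W(6) + W(5) = 13 + 8 = 21
W(8) = W(7) + W(6) = 21 + 13 = 34
W(9) = W(8) + W(7) = 34 + 21 = 55
W(10) = W(9) + W(8) = 55 + 34 = 89
W(11) = W(10) + W(9) = 89 + 55 = 144
W(12) = W(11) + W(10) = 144 + 89 = 233
W(13) = W(12) + W(11) = 233 + 144 = 377
W(14) = W(13) + W(12) = 377 + 233 = 610
W(15) = W(14) + W(13) = 610 + 377 = 987
W(16) = W(15) + W(14) = 987 + 610 = 1597
W(17) = W(16) + W(15) = 1597 + 987 = 2584

2584


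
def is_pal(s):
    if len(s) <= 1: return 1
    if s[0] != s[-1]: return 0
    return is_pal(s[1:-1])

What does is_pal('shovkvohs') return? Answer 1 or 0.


is_pal('shovkvohs'): s[0]='s' == s[-1]='s' -> check is_pal('hovkvoh')
is_pal('hovkvoh'): s[0]='h' == s[-1]='h' -> check is_pal('ovkvo')
is_pal('ovkvo'): s[0]='o' == s[-1]='o' -> check is_pal('vkv')
is_pal('vkv'): s[0]='v' == s[-1]='v' -> check is_pal('k')
is_pal('k'): len <= 1 -> return 1  (base case)
Result: 1 (palindrome)

1


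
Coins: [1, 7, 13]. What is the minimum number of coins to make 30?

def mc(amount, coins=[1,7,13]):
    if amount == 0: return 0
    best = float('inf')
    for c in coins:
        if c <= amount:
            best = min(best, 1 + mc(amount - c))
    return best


Building up with DP:
mc(0) = 0
mc(1) = min(1+mc(0)=1+0=1) = 1
mc(2) = min(1+mc(1)=1+1=2) = 2
mc(3) = min(1+mc(2)=1+2=3) = 3
mc(4) = min(1+mc(3)=1+3=4) = 4
mc(5) = min(1+mc(4)=1+4=5) = 5
mc(6) = min(1+mc(5)=1+5=6) = 6
mc(7) = min(1+mc(6)=1+6=7, 1+mc(0)=1+0=1) = 1
mc(8) = min(1+mc(7)=1+1=2, 1+mc(1)=1+1=2) = 2
mc(9) = min(1+mc(8)=1+2=3, 1+mc(2)=1+2=3) = 3
mc(10) = min(1+mc(9)=1+3=4, 1+mc(3)=1+3=4) = 4
mc(11) = min(1+mc(10)=1+4=5, 1+mc(4)=1+4=5) = 5
mc(12) = min(1+mc(11)=1+5=6, 1+mc(5)=1+5=6) = 6
mc(13) = min(1+mc(12)=1+6=7, 1+mc(6)=1+6=7, 1+mc(0)=1+0=1) = 1
mc(14) = min(1+mc(13)=1+1=2, 1+mc(7)=1+1=2, 1+mc(1)=1+1=2) = 2
mc(15) = min(1+mc(14)=1+2=3, 1+mc(8)=1+2=3, 1+mc(2)=1+2=3) = 3
mc(16) = min(1+mc(15)=1+3=4, 1+mc(9)=1+3=4, 1+mc(3)=1+3=4) = 4
mc(17) = min(1+mc(16)=1+4=5, 1+mc(10)=1+4=5, 1+mc(4)=1+4=5) = 5
mc(18) = min(1+mc(17)=1+5=6, 1+mc(11)=1+5=6, 1+mc(5)=1+5=6) = 6
mc(19) = min(1+mc(18)=1+6=7, 1+mc(12)=1+6=7, 1+mc(6)=1+6=7) = 7
mc(20) = min(1+mc(19)=1+7=8, 1+mc(13)=1+1=2, 1+mc(7)=1+1=2) = 2
mc(21) = min(1+mc(20)=1+2=3, 1+mc(14)=1+2=3, 1+mc(8)=1+2=3) = 3
mc(22) = min(1+mc(21)=1+3=4, 1+mc(15)=1+3=4, 1+mc(9)=1+3=4) = 4
mc(23) = min(1+mc(22)=1+4=5, 1+mc(16)=1+4=5, 1+mc(10)=1+4=5) = 5
mc(24) = min(1+mc(23)=1+5=6, 1+mc(17)=1+5=6, 1+mc(11)=1+5=6) = 6
mc(25) = min(1+mc(24)=1+6=7, 1+mc(18)=1+6=7, 1+mc(12)=1+6=7) = 7
mc(26) = min(1+mc(25)=1+7=8, 1+mc(19)=1+7=8, 1+mc(13)=1+1=2) = 2
mc(27) = min(1+mc(26)=1+2=3, 1+mc(20)=1+2=3, 1+mc(14)=1+2=3) = 3
mc(28) = min(1+mc(27)=1+3=4, 1+mc(21)=1+3=4, 1+mc(15)=1+3=4) = 4
mc(29) = min(1+mc(28)=1+4=5, 1+mc(22)=1+4=5, 1+mc(16)=1+4=5) = 5
mc(30) = min(1+mc(29)=1+5=6, 1+mc(23)=1+5=6, 1+mc(17)=1+5=6) = 6

6


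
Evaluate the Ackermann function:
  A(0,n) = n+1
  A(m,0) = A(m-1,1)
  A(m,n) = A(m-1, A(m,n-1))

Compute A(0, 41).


A(0, 41) = 42
Result: A(0, 41) = 42

42


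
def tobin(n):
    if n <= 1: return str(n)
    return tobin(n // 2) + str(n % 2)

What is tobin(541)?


tobin(541) = tobin(270) + '1'
tobin(270) = tobin(135) + '0'
tobin(135) = tobin(67) + '1'
tobin(67) = tobin(33) + '1'
tobin(33) = tobin(16) + '1'
tobin(16) = tobin(8) + '0'
tobin(8) = tobin(4) + '0'
tobin(4) = tobin(2) + '0'
tobin(2) = tobin(1) + '0'
tobin(1) = '1'  (base case)
Concatenating: '1' + '0' + '0' + '0' + '0' + '1' + '1' + '1' + '0' + '1' = '1000011101'

1000011101


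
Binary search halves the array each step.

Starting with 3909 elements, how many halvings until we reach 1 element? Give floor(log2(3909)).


3909 / 2 = 1954
1954 / 2 = 977
977 / 2 = 488
488 / 2 = 244
244 / 2 = 122
122 / 2 = 61
61 / 2 = 30
30 / 2 = 15
15 / 2 = 7
7 / 2 = 3
3 / 2 = 1
Reached 1 after 11 halvings

11


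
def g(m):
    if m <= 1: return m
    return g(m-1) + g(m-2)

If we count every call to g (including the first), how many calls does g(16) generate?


Let C(n) = total calls for g(n)
C(0) = 1, C(1) = 1
C(2) = 1 + C(1) + C(0) = 1 + 1 + 1 = 3
C(3) = 1 + C(2) + C(1) = 1 + 3 + 1 = 5
C(4) = 1 + C(3) + C(2) = 1 + 5 + 3 = 9
C(5) = 1 + C(4) + C(3) = 1 + 9 + 5 = 15
C(6) = 1 + C(5) + C(4) = 1 + 15 + 9 = 25
C(7) = 1 + C(6) + C(5) = 1 + 25 + 15 = 41
C(8) = 1 + C(7) + C(6) = 1 + 41 + 25 = 67
C(9) = 1 + C(8) + C(7) = 1 + 67 + 41 = 109
C(10) = 1 + C(9) + C(8) = 1 + 109 + 67 = 177
C(11) = 1 + C(10) + C(9) = 1 + 177 + 109 = 287
C(12) = 1 + C(11) + C(10) = 1 + 287 + 177 = 465
C(13) = 1 + C(12) + C(11) = 1 + 465 + 287 = 753
C(14) = 1 + C(13) + C(12) = 1 + 753 + 465 = 1219
C(15) = 1 + C(14) + C(13) = 1 + 1219 + 753 = 1973
C(16) = 1 + C(15) + C(14) = 1 + 1973 + 1219 = 3193

3193


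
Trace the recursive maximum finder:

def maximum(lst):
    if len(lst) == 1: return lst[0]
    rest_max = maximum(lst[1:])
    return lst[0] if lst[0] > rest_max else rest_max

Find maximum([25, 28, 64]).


maximum([25, 28, 64]): compare 25 with maximum([28, 64])
maximum([28, 64]): compare 28 with maximum([64])
maximum([64]) = 64  (base case)
Compare 28 with 64 -> 64
Compare 25 with 64 -> 64

64


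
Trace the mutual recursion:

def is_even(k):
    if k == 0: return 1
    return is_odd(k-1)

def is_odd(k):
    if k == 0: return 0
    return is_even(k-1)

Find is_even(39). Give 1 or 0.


is_even(39) = is_odd(38)
is_odd(38) = is_even(37)
is_even(37) = is_odd(36)
is_odd(36) = is_even(35)
is_even(35) = is_odd(34)
is_odd(34) = is_even(33)
is_even(33) = is_odd(32)
is_odd(32) = is_even(31)
is_even(31) = is_odd(30)
is_odd(30) = is_even(29)
is_even(29) = is_odd(28)
is_odd(28) = is_even(27)
is_even(27) = is_odd(26)
is_odd(26) = is_even(25)
is_even(25) = is_odd(24)
is_odd(24) = is_even(23)
is_even(23) = is_odd(22)
is_odd(22) = is_even(21)
is_even(21) = is_odd(20)
is_odd(20) = is_even(19)
is_even(19) = is_odd(18)
is_odd(18) = is_even(17)
is_even(17) = is_odd(16)
is_odd(16) = is_even(15)
is_even(15) = is_odd(14)
is_odd(14) = is_even(13)
is_even(13) = is_odd(12)
is_odd(12) = is_even(11)
is_even(11) = is_odd(10)
is_odd(10) = is_even(9)
is_even(9) = is_odd(8)
is_odd(8) = is_even(7)
is_even(7) = is_odd(6)
is_odd(6) = is_even(5)
is_even(5) = is_odd(4)
is_odd(4) = is_even(3)
is_even(3) = is_odd(2)
is_odd(2) = is_even(1)
is_even(1) = is_odd(0)
is_odd(0) = 0  (base case)
Result: 0

0


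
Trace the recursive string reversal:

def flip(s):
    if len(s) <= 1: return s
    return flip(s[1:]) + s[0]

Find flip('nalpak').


flip('nalpak') = flip('alpak') + 'n'
flip('alpak') = flip('lpak') + 'a'
flip('lpak') = flip('pak') + 'l'
flip('pak') = flip('ak') + 'p'
flip('ak') = flip('k') + 'a'
flip('k') = 'k'  (base case)
Concatenating: 'k' + 'a' + 'p' + 'l' + 'a' + 'n' = 'kaplan'

kaplan


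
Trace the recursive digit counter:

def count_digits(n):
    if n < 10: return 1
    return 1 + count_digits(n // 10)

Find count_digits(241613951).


count_digits(241613951) = 1 + count_digits(24161395)
count_digits(24161395) = 1 + count_digits(2416139)
count_digits(2416139) = 1 + count_digits(241613)
count_digits(241613) = 1 + count_digits(24161)
count_digits(24161) = 1 + count_digits(2416)
count_digits(2416) = 1 + count_digits(241)
count_digits(241) = 1 + count_digits(24)
count_digits(24) = 1 + count_digits(2)
count_digits(2) = 1  (base case: 2 < 10)
Unwinding: 1 + 1 + 1 + 1 + 1 + 1 + 1 + 1 + 1 = 9

9


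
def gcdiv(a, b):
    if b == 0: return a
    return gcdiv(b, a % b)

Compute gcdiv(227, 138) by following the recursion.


gcdiv(227, 138) = gcdiv(138, 89)
gcdiv(138, 89) = gcdiv(89, 49)
gcdiv(89, 49) = gcdiv(49, 40)
gcdiv(49, 40) = gcdiv(40, 9)
gcdiv(40, 9) = gcdiv(9, 4)
gcdiv(9, 4) = gcdiv(4, 1)
gcdiv(4, 1) = gcdiv(1, 0)
gcdiv(1, 0) = 1  (base case)

1


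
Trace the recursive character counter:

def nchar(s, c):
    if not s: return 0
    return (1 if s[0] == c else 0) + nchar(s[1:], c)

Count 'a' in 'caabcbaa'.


s[0]='c' != 'a' -> 0
s[0]='a' == 'a' -> 1
s[0]='a' == 'a' -> 1
s[0]='b' != 'a' -> 0
s[0]='c' != 'a' -> 0
s[0]='b' != 'a' -> 0
s[0]='a' == 'a' -> 1
s[0]='a' == 'a' -> 1
Sum: 0 + 1 + 1 + 0 + 0 + 0 + 1 + 1 = 4

4


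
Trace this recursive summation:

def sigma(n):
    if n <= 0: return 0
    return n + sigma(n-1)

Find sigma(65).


sigma(65)
= 65 + 64 + 63 + 62 + 61 + 60 + 59 + 58 + 57 + 56 + 55 + 54 + 53 + 52 + 51 + 50 + 49 + 48 + 47 + 46 + 45 + 44 + 43 + 42 + 41 + 40 + 39 + 38 + 37 + 36 + 35 + 34 + 33 + 32 + 31 + 30 + 29 + 28 + 27 + 26 + 25 + 24 + 23 + 22 + 21 + 20 + 19 + 18 + 17 + 16 + 15 + 14 + 13 + 12 + 11 + 10 + 9 + 8 + 7 + 6 + 5 + 4 + 3 + 2 + 1 + sigma(0)
= 65 + 64 + 63 + 62 + 61 + 60 + 59 + 58 + 57 + 56 + 55 + 54 + 53 + 52 + 51 + 50 + 49 + 48 + 47 + 46 + 45 + 44 + 43 + 42 + 41 + 40 + 39 + 38 + 37 + 36 + 35 + 34 + 33 + 32 + 31 + 30 + 29 + 28 + 27 + 26 + 25 + 24 + 23 + 22 + 21 + 20 + 19 + 18 + 17 + 16 + 15 + 14 + 13 + 12 + 11 + 10 + 9 + 8 + 7 + 6 + 5 + 4 + 3 + 2 + 1 + 0
= 2145

2145


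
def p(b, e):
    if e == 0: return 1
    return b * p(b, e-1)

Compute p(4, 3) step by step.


p(4, 3)
= 4 * p(4, 2)
= 4 * 4 * p(4, 1)
= 4 * 4 * 4 * p(4, 0)
= 4 * 4 * 4 * 1
= 64

64


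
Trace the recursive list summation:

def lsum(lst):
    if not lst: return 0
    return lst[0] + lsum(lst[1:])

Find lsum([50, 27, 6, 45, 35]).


lsum([50, 27, 6, 45, 35]) = 50 + lsum([27, 6, 45, 35])
lsum([27, 6, 45, 35]) = 27 + lsum([6, 45, 35])
lsum([6, 45, 35]) = 6 + lsum([45, 35])
lsum([45, 35]) = 45 + lsum([35])
lsum([35]) = 35 + lsum([])
lsum([]) = 0  (base case)
Total: 50 + 27 + 6 + 45 + 35 + 0 = 163

163


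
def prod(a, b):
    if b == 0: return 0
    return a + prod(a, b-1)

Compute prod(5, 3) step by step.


prod(5, 3) = 5 + prod(5, 2)
prod(5, 2) = 5 + prod(5, 1)
prod(5, 1) = 5 + prod(5, 0)
prod(5, 0) = 0  (base case)
Total: 5 + 5 + 5 + 0 = 15

15


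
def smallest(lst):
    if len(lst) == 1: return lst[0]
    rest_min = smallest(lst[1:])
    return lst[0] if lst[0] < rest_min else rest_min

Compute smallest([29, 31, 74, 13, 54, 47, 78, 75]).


smallest([29, 31, 74, 13, 54, 47, 78, 75]): compare 29 with smallest([31, 74, 13, 54, 47, 78, 75])
smallest([31, 74, 13, 54, 47, 78, 75]): compare 31 with smallest([74, 13, 54, 47, 78, 75])
smallest([74, 13, 54, 47, 78, 75]): compare 74 with smallest([13, 54, 47, 78, 75])
smallest([13, 54, 47, 78, 75]): compare 13 with smallest([54, 47, 78, 75])
smallest([54, 47, 78, 75]): compare 54 with smallest([47, 78, 75])
smallest([47, 78, 75]): compare 47 with smallest([78, 75])
smallest([78, 75]): compare 78 with smallest([75])
smallest([75]) = 75  (base case)
Compare 78 with 75 -> 75
Compare 47 with 75 -> 47
Compare 54 with 47 -> 47
Compare 13 with 47 -> 13
Compare 74 with 13 -> 13
Compare 31 with 13 -> 13
Compare 29 with 13 -> 13

13


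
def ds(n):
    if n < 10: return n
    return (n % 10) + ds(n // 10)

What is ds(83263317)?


ds(83263317) = 7 + ds(8326331)
ds(8326331) = 1 + ds(832633)
ds(832633) = 3 + ds(83263)
ds(83263) = 3 + ds(8326)
ds(8326) = 6 + ds(832)
ds(832) = 2 + ds(83)
ds(83) = 3 + ds(8)
ds(8) = 8  (base case)
Total: 7 + 1 + 3 + 3 + 6 + 2 + 3 + 8 = 33

33


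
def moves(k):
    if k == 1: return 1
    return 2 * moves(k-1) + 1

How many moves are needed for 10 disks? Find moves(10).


moves(10) = 2 * moves(9) + 1
moves(9) = 2 * moves(8) + 1
moves(8) = 2 * moves(7) + 1
moves(7) = 2 * moves(6) + 1
moves(6) = 2 * moves(5) + 1
moves(5) = 2 * moves(4) + 1
moves(4) = 2 * moves(3) + 1
moves(3) = 2 * moves(2) + 1
moves(2) = 2 * moves(1) + 1
moves(1) = 1  (base case)
moves(2) = 2 * 1 + 1 = 3
moves(3) = 2 * 3 + 1 = 7
moves(4) = 2 * 7 + 1 = 15
moves(5) = 2 * 15 + 1 = 31
moves(6) = 2 * 31 + 1 = 63
moves(7) = 2 * 63 + 1 = 127
moves(8) = 2 * 127 + 1 = 255
moves(9) = 2 * 255 + 1 = 511
moves(10) = 2 * 511 + 1 = 1023

1023


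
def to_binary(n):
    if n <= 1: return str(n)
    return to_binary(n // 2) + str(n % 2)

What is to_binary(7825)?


to_binary(7825) = to_binary(3912) + '1'
to_binary(3912) = to_binary(1956) + '0'
to_binary(1956) = to_binary(978) + '0'
to_binary(978) = to_binary(489) + '0'
to_binary(489) = to_binary(244) + '1'
to_binary(244) = to_binary(122) + '0'
to_binary(122) = to_binary(61) + '0'
to_binary(61) = to_binary(30) + '1'
to_binary(30) = to_binary(15) + '0'
to_binary(15) = to_binary(7) + '1'
to_binary(7) = to_binary(3) + '1'
to_binary(3) = to_binary(1) + '1'
to_binary(1) = '1'  (base case)
Concatenating: '1' + '1' + '1' + '1' + '0' + '1' + '0' + '0' + '1' + '0' + '0' + '0' + '1' = '1111010010001'

1111010010001


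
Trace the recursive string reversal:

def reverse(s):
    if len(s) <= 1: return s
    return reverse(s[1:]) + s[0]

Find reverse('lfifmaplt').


reverse('lfifmaplt') = reverse('fifmaplt') + 'l'
reverse('fifmaplt') = reverse('ifmaplt') + 'f'
reverse('ifmaplt') = reverse('fmaplt') + 'i'
reverse('fmaplt') = reverse('maplt') + 'f'
reverse('maplt') = reverse('aplt') + 'm'
reverse('aplt') = reverse('plt') + 'a'
reverse('plt') = reverse('lt') + 'p'
reverse('lt') = reverse('t') + 'l'
reverse('t') = 't'  (base case)
Concatenating: 't' + 'l' + 'p' + 'a' + 'm' + 'f' + 'i' + 'f' + 'l' = 'tlpamfifl'

tlpamfifl


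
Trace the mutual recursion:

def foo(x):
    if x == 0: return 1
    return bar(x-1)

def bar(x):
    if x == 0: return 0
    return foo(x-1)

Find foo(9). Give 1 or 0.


foo(9) = bar(8)
bar(8) = foo(7)
foo(7) = bar(6)
bar(6) = foo(5)
foo(5) = bar(4)
bar(4) = foo(3)
foo(3) = bar(2)
bar(2) = foo(1)
foo(1) = bar(0)
bar(0) = 0  (base case)
Result: 0

0


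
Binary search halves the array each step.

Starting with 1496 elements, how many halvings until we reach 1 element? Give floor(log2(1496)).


1496 / 2 = 748
748 / 2 = 374
374 / 2 = 187
187 / 2 = 93
93 / 2 = 46
46 / 2 = 23
23 / 2 = 11
11 / 2 = 5
5 / 2 = 2
2 / 2 = 1
Reached 1 after 10 halvings

10


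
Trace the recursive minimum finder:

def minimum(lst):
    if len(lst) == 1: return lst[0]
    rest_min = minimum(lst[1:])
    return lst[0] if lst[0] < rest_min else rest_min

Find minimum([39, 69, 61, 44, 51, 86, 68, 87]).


minimum([39, 69, 61, 44, 51, 86, 68, 87]): compare 39 with minimum([69, 61, 44, 51, 86, 68, 87])
minimum([69, 61, 44, 51, 86, 68, 87]): compare 69 with minimum([61, 44, 51, 86, 68, 87])
minimum([61, 44, 51, 86, 68, 87]): compare 61 with minimum([44, 51, 86, 68, 87])
minimum([44, 51, 86, 68, 87]): compare 44 with minimum([51, 86, 68, 87])
minimum([51, 86, 68, 87]): compare 51 with minimum([86, 68, 87])
minimum([86, 68, 87]): compare 86 with minimum([68, 87])
minimum([68, 87]): compare 68 with minimum([87])
minimum([87]) = 87  (base case)
Compare 68 with 87 -> 68
Compare 86 with 68 -> 68
Compare 51 with 68 -> 51
Compare 44 with 51 -> 44
Compare 61 with 44 -> 44
Compare 69 with 44 -> 44
Compare 39 with 44 -> 39

39


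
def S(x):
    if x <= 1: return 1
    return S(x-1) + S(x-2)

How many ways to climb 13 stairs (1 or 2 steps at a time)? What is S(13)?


Building up from base cases:
S(0) = 1
S(1) = 1
S(2) = S(1) + S(0) = 1 + 1 = 2
S(3) = S(2) + S(1) = 2 + 1 = 3
S(4) = S(3) + S(2) = 3 + 2 = 5
S(5) = S(4) + S(3) = 5 + 3 = 8
S(6) = S(5) + S(4) = 8 + 5 = 13
S(7) = S(6) + S(5) = 13 + 8 = 21
S(8) = S(7) + S(6) = 21 + 13 = 34
S(9) = S(8) + S(7) = 34 + 21 = 55
S(10) = S(9) + S(8) = 55 + 34 = 89
S(11) = S(10) + S(9) = 89 + 55 = 144
S(12) = S(11) + S(10) = 144 + 89 = 233
S(13) = S(12) + S(11) = 233 + 144 = 377

377


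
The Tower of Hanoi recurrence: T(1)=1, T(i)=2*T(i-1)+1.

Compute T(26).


T(26) = 2 * T(25) + 1
T(25) = 2 * T(24) + 1
T(24) = 2 * T(23) + 1
T(23) = 2 * T(22) + 1
T(22) = 2 * T(21) + 1
T(21) = 2 * T(20) + 1
T(20) = 2 * T(19) + 1
T(19) = 2 * T(18) + 1
T(18) = 2 * T(17) + 1
T(17) = 2 * T(16) + 1
T(16) = 2 * T(15) + 1
T(15) = 2 * T(14) + 1
T(14) = 2 * T(13) + 1
T(13) = 2 * T(12) + 1
T(12) = 2 * T(11) + 1
T(11) = 2 * T(10) + 1
T(10) = 2 * T(9) + 1
T(9) = 2 * T(8) + 1
T(8) = 2 * T(7) + 1
T(7) = 2 * T(6) + 1
T(6) = 2 * T(5) + 1
T(5) = 2 * T(4) + 1
T(4) = 2 * T(3) + 1
T(3) = 2 * T(2) + 1
T(2) = 2 * T(1) + 1
T(1) = 1  (base case)
T(2) = 2 * 1 + 1 = 3
T(3) = 2 * 3 + 1 = 7
T(4) = 2 * 7 + 1 = 15
T(5) = 2 * 15 + 1 = 31
T(6) = 2 * 31 + 1 = 63
T(7) = 2 * 63 + 1 = 127
T(8) = 2 * 127 + 1 = 255
T(9) = 2 * 255 + 1 = 511
T(10) = 2 * 511 + 1 = 1023
T(11) = 2 * 1023 + 1 = 2047
T(12) = 2 * 2047 + 1 = 4095
T(13) = 2 * 4095 + 1 = 8191
T(14) = 2 * 8191 + 1 = 16383
T(15) = 2 * 16383 + 1 = 32767
T(16) = 2 * 32767 + 1 = 65535
T(17) = 2 * 65535 + 1 = 131071
T(18) = 2 * 131071 + 1 = 262143
T(19) = 2 * 262143 + 1 = 524287
T(20) = 2 * 524287 + 1 = 1048575
T(21) = 2 * 1048575 + 1 = 2097151
T(22) = 2 * 2097151 + 1 = 4194303
T(23) = 2 * 4194303 + 1 = 8388607
T(24) = 2 * 8388607 + 1 = 16777215
T(25) = 2 * 16777215 + 1 = 33554431
T(26) = 2 * 33554431 + 1 = 67108863

67108863


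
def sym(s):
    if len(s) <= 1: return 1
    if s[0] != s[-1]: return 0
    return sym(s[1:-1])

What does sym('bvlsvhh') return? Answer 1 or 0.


sym('bvlsvhh'): s[0]='b' != s[-1]='h' -> return 0
Result: 0 (not a palindrome)

0


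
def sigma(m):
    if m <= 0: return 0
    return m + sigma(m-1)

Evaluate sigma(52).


sigma(52)
= 52 + 51 + 50 + 49 + 48 + 47 + 46 + 45 + 44 + 43 + 42 + 41 + 40 + 39 + 38 + 37 + 36 + 35 + 34 + 33 + 32 + 31 + 30 + 29 + 28 + 27 + 26 + 25 + 24 + 23 + 22 + 21 + 20 + 19 + 18 + 17 + 16 + 15 + 14 + 13 + 12 + 11 + 10 + 9 + 8 + 7 + 6 + 5 + 4 + 3 + 2 + 1 + sigma(0)
= 52 + 51 + 50 + 49 + 48 + 47 + 46 + 45 + 44 + 43 + 42 + 41 + 40 + 39 + 38 + 37 + 36 + 35 + 34 + 33 + 32 + 31 + 30 + 29 + 28 + 27 + 26 + 25 + 24 + 23 + 22 + 21 + 20 + 19 + 18 + 17 + 16 + 15 + 14 + 13 + 12 + 11 + 10 + 9 + 8 + 7 + 6 + 5 + 4 + 3 + 2 + 1 + 0
= 1378

1378


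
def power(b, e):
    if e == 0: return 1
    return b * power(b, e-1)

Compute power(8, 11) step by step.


power(8, 11)
= 8 * power(8, 10)
= 8 * 8 * power(8, 9)
= 8 * 8 * 8 * power(8, 8)
= 8 * 8 * 8 * 8 * power(8, 7)
= 8 * 8 * 8 * 8 * 8 * power(8, 6)
= 8 * 8 * 8 * 8 * 8 * 8 * power(8, 5)
= 8 * 8 * 8 * 8 * 8 * 8 * 8 * power(8, 4)
= 8 * 8 * 8 * 8 * 8 * 8 * 8 * 8 * power(8, 3)
= 8 * 8 * 8 * 8 * 8 * 8 * 8 * 8 * 8 * power(8, 2)
= 8 * 8 * 8 * 8 * 8 * 8 * 8 * 8 * 8 * 8 * power(8, 1)
= 8 * 8 * 8 * 8 * 8 * 8 * 8 * 8 * 8 * 8 * 8 * power(8, 0)
= 8 * 8 * 8 * 8 * 8 * 8 * 8 * 8 * 8 * 8 * 8 * 1
= 8589934592

8589934592


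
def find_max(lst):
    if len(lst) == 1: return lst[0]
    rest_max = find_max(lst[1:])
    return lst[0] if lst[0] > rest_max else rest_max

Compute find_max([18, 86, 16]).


find_max([18, 86, 16]): compare 18 with find_max([86, 16])
find_max([86, 16]): compare 86 with find_max([16])
find_max([16]) = 16  (base case)
Compare 86 with 16 -> 86
Compare 18 with 86 -> 86

86


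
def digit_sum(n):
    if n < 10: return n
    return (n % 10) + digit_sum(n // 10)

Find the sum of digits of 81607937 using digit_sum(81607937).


digit_sum(81607937) = 7 + digit_sum(8160793)
digit_sum(8160793) = 3 + digit_sum(816079)
digit_sum(816079) = 9 + digit_sum(81607)
digit_sum(81607) = 7 + digit_sum(8160)
digit_sum(8160) = 0 + digit_sum(816)
digit_sum(816) = 6 + digit_sum(81)
digit_sum(81) = 1 + digit_sum(8)
digit_sum(8) = 8  (base case)
Total: 7 + 3 + 9 + 7 + 0 + 6 + 1 + 8 = 41

41


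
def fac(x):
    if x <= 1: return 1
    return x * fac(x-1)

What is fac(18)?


fac(18)
= 18 * fac(17)
= 18 * 17 * fac(16)
= 18 * 17 * 16 * fac(15)
= 18 * 17 * 16 * 15 * fac(14)
= 18 * 17 * 16 * 15 * 14 * fac(13)
= 18 * 17 * 16 * 15 * 14 * 13 * fac(12)
= 18 * 17 * 16 * 15 * 14 * 13 * 12 * fac(11)
= 18 * 17 * 16 * 15 * 14 * 13 * 12 * 11 * fac(10)
= 18 * 17 * 16 * 15 * 14 * 13 * 12 * 11 * 10 * fac(9)
= 18 * 17 * 16 * 15 * 14 * 13 * 12 * 11 * 10 * 9 * fac(8)
= 18 * 17 * 16 * 15 * 14 * 13 * 12 * 11 * 10 * 9 * 8 * fac(7)
= 18 * 17 * 16 * 15 * 14 * 13 * 12 * 11 * 10 * 9 * 8 * 7 * fac(6)
= 18 * 17 * 16 * 15 * 14 * 13 * 12 * 11 * 10 * 9 * 8 * 7 * 6 * fac(5)
= 18 * 17 * 16 * 15 * 14 * 13 * 12 * 11 * 10 * 9 * 8 * 7 * 6 * 5 * fac(4)
= 18 * 17 * 16 * 15 * 14 * 13 * 12 * 11 * 10 * 9 * 8 * 7 * 6 * 5 * 4 * fac(3)
= 18 * 17 * 16 * 15 * 14 * 13 * 12 * 11 * 10 * 9 * 8 * 7 * 6 * 5 * 4 * 3 * fac(2)
= 18 * 17 * 16 * 15 * 14 * 13 * 12 * 11 * 10 * 9 * 8 * 7 * 6 * 5 * 4 * 3 * 2 * fac(1)
= 18 * 17 * 16 * 15 * 14 * 13 * 12 * 11 * 10 * 9 * 8 * 7 * 6 * 5 * 4 * 3 * 2 * 1
= 6402373705728000

6402373705728000
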